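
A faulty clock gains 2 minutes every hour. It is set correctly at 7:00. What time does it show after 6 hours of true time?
For every 60 true minutes, the faulty clock advances 60 + 2 = 62 minutes.
True elapsed: 6 hours = 360 minutes.
Faulty clock advances: 360 x 62/60 = 372 minutes (drift: 12 minutes ahead).
Shown time: 7:00 + 372 minutes = 1:12.

Final answer: 1:12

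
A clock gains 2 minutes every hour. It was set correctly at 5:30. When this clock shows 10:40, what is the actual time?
For every 60 true minutes, the faulty clock advances 62 minutes, so 1 faulty-clock minute corresponds to 60/62 true minutes.
From 5:30 to 10:40 on the faulty dial is 310 minutes.
True elapsed: 310 x 60/62 = 300 minutes = 5 hours.
True time: 5:30 + 5 hours = 10:30.

Final answer: 10:30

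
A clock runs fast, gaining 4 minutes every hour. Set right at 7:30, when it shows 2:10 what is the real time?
For every 60 true minutes, the faulty clock advances 64 minutes, so 1 faulty-clock minute corresponds to 60/64 true minutes.
From 7:30 to 2:10 on the faulty dial is 400 minutes.
True elapsed: 400 x 60/64 = 375 minutes = 6 hours and 15 minutes.
True time: 7:30 + 6 hours and 15 minutes = 1:45.

Final answer: 1:45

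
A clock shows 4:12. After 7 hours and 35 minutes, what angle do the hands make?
First find the time 7 hours and 35 minutes after 4:12.
Total minutes: 4 x 60 + 12 + 7 x 60 + 35 = 707.
707 mod 720 = 707 minutes = 11:47.
Now compute the angle at 11:47:
Hour hand: 11 x 30 + 47 x 0.5 = 353.5 degrees
Minute hand: 47 x 6 = 282 degrees
Difference: |353.5 - 282| = 71.5 degrees
The angle is 71.5 degrees

Final answer: 71.5 degrees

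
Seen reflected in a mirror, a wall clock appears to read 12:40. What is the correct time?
Reflection across the vertical (12-6) axis maps a hand at angle A degrees to (360 - A) degrees, which sends a reading of T minutes past 12:00 to (720 - T) minutes past 12:00.
Mirror reads 12:40 = 40 minutes past 12:00.
Actual time: (720 - 40) mod 720 = 680 minutes = 11:20.

Final answer: 11:20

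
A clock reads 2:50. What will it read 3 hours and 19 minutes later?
Starting time: 2:50
Adding 19 minutes to 50 minutes: 50 + 19 = 69 minutes = 1 hour and 9 minutes
Adding 3 hours: 2 + 3 + 1 (carry) = 6
Final time: 6:09

Final answer: 6:09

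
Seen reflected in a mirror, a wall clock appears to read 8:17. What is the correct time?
Reflection across the vertical (12-6) axis maps a hand at angle A degrees to (360 - A) degrees, which sends a reading of T minutes past 12:00 to (720 - T) minutes past 12:00.
Mirror reads 8:17 = 497 minutes past 12:00.
Actual time: (720 - 497) mod 720 = 223 minutes = 3:43.

Final answer: 3:43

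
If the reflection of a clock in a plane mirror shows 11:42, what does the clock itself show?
Reflection across the vertical (12-6) axis maps a hand at angle A degrees to (360 - A) degrees, which sends a reading of T minutes past 12:00 to (720 - T) minutes past 12:00.
Mirror reads 11:42 = 702 minutes past 12:00.
Actual time: (720 - 702) mod 720 = 18 minutes = 12:18.

Final answer: 12:18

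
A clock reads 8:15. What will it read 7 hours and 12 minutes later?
Starting time: 8:15
Adding 12 minutes to 15 minutes: 15 + 12 = 27 minutes
Adding 7 hours: 8 + 7 = 15 - 12 = 3
Final time: 3:27

Final answer: 3:27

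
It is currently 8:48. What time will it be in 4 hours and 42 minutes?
Starting time: 8:48
Adding 42 minutes to 48 minutes: 48 + 42 = 90 minutes = 1 hour and 30 minutes
Adding 4 hours: 8 + 4 + 1 (carry) = 13 - 12 = 1
Final time: 1:30

Final answer: 1:30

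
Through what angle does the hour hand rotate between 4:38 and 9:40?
The hour hand moves 0.5 degrees per minute.
Time elapsed: 9:40 - 4:38 = 302 minutes
Angular displacement: 302 x 0.5 = 151 degrees

Final answer: 151 degrees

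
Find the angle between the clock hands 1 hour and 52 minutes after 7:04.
First find the time 1 hour and 52 minutes after 7:04.
Total minutes: 7 x 60 + 4 + 1 x 60 + 52 = 536.
536 mod 720 = 536 minutes = 8:56.
Now compute the angle at 8:56:
Hour hand: 8 x 30 + 56 x 0.5 = 268 degrees
Minute hand: 56 x 6 = 336 degrees
Difference: |268 - 336| = 68 degrees
The angle is 68 degrees

Final answer: 68 degrees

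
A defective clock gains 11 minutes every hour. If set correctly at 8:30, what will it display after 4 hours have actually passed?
For every 60 true minutes, the faulty clock advances 60 + 11 = 71 minutes.
True elapsed: 4 hours = 240 minutes.
Faulty clock advances: 240 x 71/60 = 284 minutes (drift: 44 minutes ahead).
Shown time: 8:30 + 284 minutes = 1:14.

Final answer: 1:14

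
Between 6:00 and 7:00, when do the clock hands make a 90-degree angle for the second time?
At t minutes past 6:00, the hour hand is at 30 x 6 + 0.5t degrees and the minute hand is at 6t degrees.
The smaller angle between them is 90 degrees when |30H - 5.5t| = 90 or |30H - 5.5t| = 270.
With H = 6, solve 30 x 6 - 5.5t = +/- target for each target:
  t = (30 x 6 - 90) / 5.5 = 16.36
  t = (30 x 6 + 90) / 5.5 = 49.09
  t = (30 x 6 - 270) / 5.5 = -16.36 (outside (0, 60))
  t = (30 x 6 + 270) / 5.5 = 81.82 (outside (0, 60))
Valid solutions in (0, 60): {16.36, 49.09} minutes.
The second occurrence is t = 49.09 minutes.
The hands form a 90-degree angle at 49.09 minutes past 6:00.

Final answer: 49.09 minutes past 6:00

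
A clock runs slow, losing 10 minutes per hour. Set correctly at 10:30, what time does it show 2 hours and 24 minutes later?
For every 60 true minutes, the faulty clock advances 60 - 10 = 50 minutes.
True elapsed: 2 hours and 24 minutes = 144 minutes.
Faulty clock advances: 144 x 50/60 = 120 minutes (drift: 24 minutes behind).
Shown time: 10:30 + 120 minutes = 12:30.

Final answer: 12:30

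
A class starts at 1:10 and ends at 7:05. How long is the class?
From 1:10 to 7:05:
(7 x 60 + 5) - (1 x 60 + 10) = 425 - 70 = 355 minutes
= 5 hours and 55 minutes

Final answer: 5 hours and 55 minutes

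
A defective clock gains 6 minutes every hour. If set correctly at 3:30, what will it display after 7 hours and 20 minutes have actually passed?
For every 60 true minutes, the faulty clock advances 60 + 6 = 66 minutes.
True elapsed: 7 hours and 20 minutes = 440 minutes.
Faulty clock advances: 440 x 66/60 = 484 minutes (drift: 44 minutes ahead).
Shown time: 3:30 + 484 minutes = 11:34.

Final answer: 11:34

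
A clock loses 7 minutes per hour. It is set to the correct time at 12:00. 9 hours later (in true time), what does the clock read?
For every 60 true minutes, the faulty clock advances 60 - 7 = 53 minutes.
True elapsed: 9 hours = 540 minutes.
Faulty clock advances: 540 x 53/60 = 477 minutes (drift: 63 minutes behind).
Shown time: 12:00 + 477 minutes = 7:57.

Final answer: 7:57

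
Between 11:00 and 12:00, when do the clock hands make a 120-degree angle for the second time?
At t minutes past 11:00, the hour hand is at 30 x 11 + 0.5t degrees and the minute hand is at 6t degrees.
The smaller angle between them is 120 degrees when |30H - 5.5t| = 120 or |30H - 5.5t| = 240.
With H = 11, solve 30 x 11 - 5.5t = +/- target for each target:
  t = (30 x 11 - 120) / 5.5 = 38.18
  t = (30 x 11 + 120) / 5.5 = 81.82 (outside (0, 60))
  t = (30 x 11 - 240) / 5.5 = 16.36
  t = (30 x 11 + 240) / 5.5 = 103.64 (outside (0, 60))
Valid solutions in (0, 60): {16.36, 38.18} minutes.
The second occurrence is t = 38.18 minutes.
The hands form a 120-degree angle at 38.18 minutes past 11:00.

Final answer: 38.18 minutes past 11:00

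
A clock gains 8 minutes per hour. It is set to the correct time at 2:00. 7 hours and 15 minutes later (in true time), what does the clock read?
For every 60 true minutes, the faulty clock advances 60 + 8 = 68 minutes.
True elapsed: 7 hours and 15 minutes = 435 minutes.
Faulty clock advances: 435 x 68/60 = 493 minutes (drift: 58 minutes ahead).
Shown time: 2:00 + 493 minutes = 10:13.

Final answer: 10:13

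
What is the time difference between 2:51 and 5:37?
From 2:51 to 5:37:
(5 x 60 + 37) - (2 x 60 + 51) = 337 - 171 = 166 minutes
= 2 hours and 46 minutes

Final answer: 2 hours and 46 minutes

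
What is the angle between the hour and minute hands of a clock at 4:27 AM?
Hour hand position: 4 x 30 + 27 x 0.5 = 133.5 degrees
Minute hand position: 27 x 6 = 162 degrees
Difference: |133.5 - 162| = 28.5 degrees
The angle between the hands is 28.5 degrees

Final answer: 28.5 degrees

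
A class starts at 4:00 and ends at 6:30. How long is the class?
From 4:00 to 6:30:
(6 x 60 + 30) - (4 x 60 + 0) = 390 - 240 = 150 minutes
= 2 hours and 30 minutes

Final answer: 2 hours and 30 minutes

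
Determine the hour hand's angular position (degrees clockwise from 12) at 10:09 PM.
The hour hand moves 30 degrees per hour and 0.5 degrees per minute.
At 10:09: (10) x 30 + 9 x 0.5 = 300 + 4.5 = 304.5 degrees

Final answer: 304.5 degrees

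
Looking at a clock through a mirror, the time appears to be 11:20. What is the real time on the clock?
Reflection across the vertical (12-6) axis maps a hand at angle A degrees to (360 - A) degrees, which sends a reading of T minutes past 12:00 to (720 - T) minutes past 12:00.
Mirror reads 11:20 = 680 minutes past 12:00.
Actual time: (720 - 680) mod 720 = 40 minutes = 12:40.

Final answer: 12:40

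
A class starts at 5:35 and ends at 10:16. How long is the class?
From 5:35 to 10:16:
(10 x 60 + 16) - (5 x 60 + 35) = 616 - 335 = 281 minutes
= 4 hours and 41 minutes

Final answer: 4 hours and 41 minutes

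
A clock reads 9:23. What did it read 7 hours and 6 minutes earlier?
Starting time: 9:23 = 563 total minutes past 12:00
Subtracting: 7 hours and 6 minutes = 426 minutes
563 - 426 = 137 minutes
= 2 hours and 17 minutes past 12:00 = 2:17

Final answer: 2:17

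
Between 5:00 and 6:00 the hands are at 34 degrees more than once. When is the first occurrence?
At t minutes past 5:00, the hour hand is at 30 x 5 + 0.5t degrees and the minute hand is at 6t degrees.
The smaller angle between them is 34 degrees when |30H - 5.5t| = 34 or |30H - 5.5t| = 326.
With H = 5, solve 30 x 5 - 5.5t = +/- target for each target:
  t = (30 x 5 - 34) / 5.5 = 21.09
  t = (30 x 5 + 34) / 5.5 = 33.45
  t = (30 x 5 - 326) / 5.5 = -32 (outside (0, 60))
  t = (30 x 5 + 326) / 5.5 = 86.55 (outside (0, 60))
Valid solutions in (0, 60): {21.09, 33.45} minutes.
The first occurrence is t = 21.09 minutes.
The hands form a 34-degree angle at 21.09 minutes past 5:00.

Final answer: 21.09 minutes past 5:00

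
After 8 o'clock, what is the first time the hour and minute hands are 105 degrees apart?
At t minutes past 8:00, the hour hand is at 30 x 8 + 0.5t degrees and the minute hand is at 6t degrees.
The smaller angle between them is 105 degrees when |30H - 5.5t| = 105 or |30H - 5.5t| = 255.
With H = 8, solve 30 x 8 - 5.5t = +/- target for each target:
  t = (30 x 8 - 105) / 5.5 = 24.55
  t = (30 x 8 + 105) / 5.5 = 62.73 (outside (0, 60))
  t = (30 x 8 - 255) / 5.5 = -2.73 (outside (0, 60))
  t = (30 x 8 + 255) / 5.5 = 90 (outside (0, 60))
Valid solutions in (0, 60): {24.55} minutes.
The first occurrence is t = 24.55 minutes.
The hands form a 105-degree angle at 24.55 minutes past 8:00.

Final answer: 24.55 minutes past 8:00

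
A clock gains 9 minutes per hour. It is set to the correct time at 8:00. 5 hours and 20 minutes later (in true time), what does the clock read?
For every 60 true minutes, the faulty clock advances 60 + 9 = 69 minutes.
True elapsed: 5 hours and 20 minutes = 320 minutes.
Faulty clock advances: 320 x 69/60 = 368 minutes (drift: 48 minutes ahead).
Shown time: 8:00 + 368 minutes = 2:08.

Final answer: 2:08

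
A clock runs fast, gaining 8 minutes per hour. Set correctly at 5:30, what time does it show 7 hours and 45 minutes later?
For every 60 true minutes, the faulty clock advances 60 + 8 = 68 minutes.
True elapsed: 7 hours and 45 minutes = 465 minutes.
Faulty clock advances: 465 x 68/60 = 527 minutes (drift: 62 minutes ahead).
Shown time: 5:30 + 527 minutes = 2:17.

Final answer: 2:17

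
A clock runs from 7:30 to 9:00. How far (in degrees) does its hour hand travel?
The hour hand moves 0.5 degrees per minute.
Time elapsed: 9:00 - 7:30 = 90 minutes
Angular displacement: 90 x 0.5 = 45 degrees

Final answer: 45 degrees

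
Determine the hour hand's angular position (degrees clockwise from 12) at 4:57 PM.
The hour hand moves 30 degrees per hour and 0.5 degrees per minute.
At 4:57: (4) x 30 + 57 x 0.5 = 120 + 28.5 = 148.5 degrees

Final answer: 148.5 degrees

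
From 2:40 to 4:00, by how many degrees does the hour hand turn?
The hour hand moves 0.5 degrees per minute.
Time elapsed: 4:00 - 2:40 = 80 minutes
Angular displacement: 80 x 0.5 = 40 degrees

Final answer: 40 degrees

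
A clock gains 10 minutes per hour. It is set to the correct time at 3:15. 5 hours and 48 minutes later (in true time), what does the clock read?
For every 60 true minutes, the faulty clock advances 60 + 10 = 70 minutes.
True elapsed: 5 hours and 48 minutes = 348 minutes.
Faulty clock advances: 348 x 70/60 = 406 minutes (drift: 58 minutes ahead).
Shown time: 3:15 + 406 minutes = 10:01.

Final answer: 10:01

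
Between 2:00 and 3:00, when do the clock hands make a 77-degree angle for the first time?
At t minutes past 2:00, the hour hand is at 30 x 2 + 0.5t degrees and the minute hand is at 6t degrees.
The smaller angle between them is 77 degrees when |30H - 5.5t| = 77 or |30H - 5.5t| = 283.
With H = 2, solve 30 x 2 - 5.5t = +/- target for each target:
  t = (30 x 2 - 77) / 5.5 = -3.09 (outside (0, 60))
  t = (30 x 2 + 77) / 5.5 = 24.91
  t = (30 x 2 - 283) / 5.5 = -40.55 (outside (0, 60))
  t = (30 x 2 + 283) / 5.5 = 62.36 (outside (0, 60))
Valid solutions in (0, 60): {24.91} minutes.
The first occurrence is t = 24.91 minutes.
The hands form a 77-degree angle at 24.91 minutes past 2:00.

Final answer: 24.91 minutes past 2:00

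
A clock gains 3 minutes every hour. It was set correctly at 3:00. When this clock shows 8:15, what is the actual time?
For every 60 true minutes, the faulty clock advances 63 minutes, so 1 faulty-clock minute corresponds to 60/63 true minutes.
From 3:00 to 8:15 on the faulty dial is 315 minutes.
True elapsed: 315 x 60/63 = 300 minutes = 5 hours.
True time: 3:00 + 5 hours = 8:00.

Final answer: 8:00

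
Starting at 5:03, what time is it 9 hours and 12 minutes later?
Starting time: 5:03
Adding 12 minutes to 3 minutes: 3 + 12 = 15 minutes
Adding 9 hours: 5 + 9 = 14 - 12 = 2
Final time: 2:15

Final answer: 2:15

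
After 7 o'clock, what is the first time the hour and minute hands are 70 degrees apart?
At t minutes past 7:00, the hour hand is at 30 x 7 + 0.5t degrees and the minute hand is at 6t degrees.
The smaller angle between them is 70 degrees when |30H - 5.5t| = 70 or |30H - 5.5t| = 290.
With H = 7, solve 30 x 7 - 5.5t = +/- target for each target:
  t = (30 x 7 - 70) / 5.5 = 25.45
  t = (30 x 7 + 70) / 5.5 = 50.91
  t = (30 x 7 - 290) / 5.5 = -14.55 (outside (0, 60))
  t = (30 x 7 + 290) / 5.5 = 90.91 (outside (0, 60))
Valid solutions in (0, 60): {25.45, 50.91} minutes.
The first occurrence is t = 25.45 minutes.
The hands form a 70-degree angle at 25.45 minutes past 7:00.

Final answer: 25.45 minutes past 7:00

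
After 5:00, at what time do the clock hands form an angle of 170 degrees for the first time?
At t minutes past 5:00, the hour hand is at 30 x 5 + 0.5t degrees and the minute hand is at 6t degrees.
The smaller angle between them is 170 degrees when |30H - 5.5t| = 170 or |30H - 5.5t| = 190.
With H = 5, solve 30 x 5 - 5.5t = +/- target for each target:
  t = (30 x 5 - 170) / 5.5 = -3.64 (outside (0, 60))
  t = (30 x 5 + 170) / 5.5 = 58.18
  t = (30 x 5 - 190) / 5.5 = -7.27 (outside (0, 60))
  t = (30 x 5 + 190) / 5.5 = 61.82 (outside (0, 60))
Valid solutions in (0, 60): {58.18} minutes.
The first occurrence is t = 58.18 minutes.
The hands form a 170-degree angle at 58.18 minutes past 5:00.

Final answer: 58.18 minutes past 5:00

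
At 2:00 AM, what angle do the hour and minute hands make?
Hour hand position: 2 x 30 + 0 x 0.5 = 60 degrees
Minute hand position: 0 x 6 = 0 degrees
Difference: |60 - 0| = 60 degrees
The angle between the hands is 60 degrees

Final answer: 60 degrees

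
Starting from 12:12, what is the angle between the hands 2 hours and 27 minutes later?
First find the time 2 hours and 27 minutes after 12:12.
Total minutes: 12 x 60 + 12 + 2 x 60 + 27 = 879.
879 mod 720 = 159 minutes = 2:39.
Now compute the angle at 2:39:
Hour hand: 2 x 30 + 39 x 0.5 = 79.5 degrees
Minute hand: 39 x 6 = 234 degrees
Difference: |79.5 - 234| = 154.5 degrees
The angle is 154.5 degrees

Final answer: 154.5 degrees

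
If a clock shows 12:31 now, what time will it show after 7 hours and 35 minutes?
Starting time: 12:31
Adding 35 minutes to 31 minutes: 31 + 35 = 66 minutes = 1 hour and 6 minutes
Adding 7 hours: 12 + 7 + 1 (carry) = 20 - 12 = 8
Final time: 8:06

Final answer: 8:06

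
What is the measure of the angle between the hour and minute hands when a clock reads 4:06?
Hour hand position: 4 x 30 + 6 x 0.5 = 123 degrees
Minute hand position: 6 x 6 = 36 degrees
Difference: |123 - 36| = 87 degrees
The angle between the hands is 87 degrees

Final answer: 87 degrees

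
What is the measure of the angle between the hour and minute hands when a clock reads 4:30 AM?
Hour hand position: 4 x 30 + 30 x 0.5 = 135 degrees
Minute hand position: 30 x 6 = 180 degrees
Difference: |135 - 180| = 45 degrees
The angle between the hands is 45 degrees

Final answer: 45 degrees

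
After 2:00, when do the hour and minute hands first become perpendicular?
At t minutes past 2:00, the hour hand is at 30 x 2 + 0.5t degrees and the minute hand is at 6t degrees.
The smaller angle between them is 90 degrees when |30H - 5.5t| = 90 or |30H - 5.5t| = 270.
With H = 2, solve 30 x 2 - 5.5t = +/- target for each target:
  t = (30 x 2 - 90) / 5.5 = -5.45 (outside (0, 60))
  t = (30 x 2 + 90) / 5.5 = 27.27
  t = (30 x 2 - 270) / 5.5 = -38.18 (outside (0, 60))
  t = (30 x 2 + 270) / 5.5 = 60 (outside (0, 60))
Valid solutions in (0, 60): {27.27} minutes.
First occurrence: t = 27.27 minutes.
The hands are at right angles at 27.27 minutes past 2:00.

Final answer: 27.27 minutes past 2:00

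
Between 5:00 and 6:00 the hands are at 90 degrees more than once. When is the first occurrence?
At t minutes past 5:00, the hour hand is at 30 x 5 + 0.5t degrees and the minute hand is at 6t degrees.
The smaller angle between them is 90 degrees when |30H - 5.5t| = 90 or |30H - 5.5t| = 270.
With H = 5, solve 30 x 5 - 5.5t = +/- target for each target:
  t = (30 x 5 - 90) / 5.5 = 10.91
  t = (30 x 5 + 90) / 5.5 = 43.64
  t = (30 x 5 - 270) / 5.5 = -21.82 (outside (0, 60))
  t = (30 x 5 + 270) / 5.5 = 76.36 (outside (0, 60))
Valid solutions in (0, 60): {10.91, 43.64} minutes.
The first occurrence is t = 10.91 minutes.
The hands form a 90-degree angle at 10.91 minutes past 5:00.

Final answer: 10.91 minutes past 5:00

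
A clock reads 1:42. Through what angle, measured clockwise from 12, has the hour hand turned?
The hour hand moves 30 degrees per hour and 0.5 degrees per minute.
At 1:42: (1) x 30 + 42 x 0.5 = 30 + 21 = 51 degrees

Final answer: 51 degrees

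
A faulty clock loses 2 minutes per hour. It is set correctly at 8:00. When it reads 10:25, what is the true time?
For every 60 true minutes, the faulty clock advances 58 minutes, so 1 faulty-clock minute corresponds to 60/58 true minutes.
From 8:00 to 10:25 on the faulty dial is 145 minutes.
True elapsed: 145 x 60/58 = 150 minutes = 2 hours and 30 minutes.
True time: 8:00 + 2 hours and 30 minutes = 10:30.

Final answer: 10:30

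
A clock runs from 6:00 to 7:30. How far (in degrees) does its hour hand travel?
The hour hand moves 0.5 degrees per minute.
Time elapsed: 7:30 - 6:00 = 90 minutes
Angular displacement: 90 x 0.5 = 45 degrees

Final answer: 45 degrees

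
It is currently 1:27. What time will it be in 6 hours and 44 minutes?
Starting time: 1:27
Adding 44 minutes to 27 minutes: 27 + 44 = 71 minutes = 1 hour and 11 minutes
Adding 6 hours: 1 + 6 + 1 (carry) = 8
Final time: 8:11

Final answer: 8:11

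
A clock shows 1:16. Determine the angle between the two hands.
Hour hand position: 1 x 30 + 16 x 0.5 = 38 degrees
Minute hand position: 16 x 6 = 96 degrees
Difference: |38 - 96| = 58 degrees
The angle between the hands is 58 degrees

Final answer: 58 degrees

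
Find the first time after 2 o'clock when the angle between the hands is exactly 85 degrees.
At t minutes past 2:00, the hour hand is at 30 x 2 + 0.5t degrees and the minute hand is at 6t degrees.
The smaller angle between them is 85 degrees when |30H - 5.5t| = 85 or |30H - 5.5t| = 275.
With H = 2, solve 30 x 2 - 5.5t = +/- target for each target:
  t = (30 x 2 - 85) / 5.5 = -4.55 (outside (0, 60))
  t = (30 x 2 + 85) / 5.5 = 26.36
  t = (30 x 2 - 275) / 5.5 = -39.09 (outside (0, 60))
  t = (30 x 2 + 275) / 5.5 = 60.91 (outside (0, 60))
Valid solutions in (0, 60): {26.36} minutes.
The first occurrence is t = 26.36 minutes.
The hands form a 85-degree angle at 26.36 minutes past 2:00.

Final answer: 26.36 minutes past 2:00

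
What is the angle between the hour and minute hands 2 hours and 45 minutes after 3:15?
First find the time 2 hours and 45 minutes after 3:15.
Total minutes: 3 x 60 + 15 + 2 x 60 + 45 = 360.
360 mod 720 = 360 minutes = 6:00.
Now compute the angle at 6:00:
Hour hand: 6 x 30 + 0 x 0.5 = 180 degrees
Minute hand: 0 x 6 = 0 degrees
Difference: |180 - 0| = 180 degrees
The angle is 180 degrees

Final answer: 180 degrees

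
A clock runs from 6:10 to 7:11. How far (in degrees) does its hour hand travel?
The hour hand moves 0.5 degrees per minute.
Time elapsed: 7:11 - 6:10 = 61 minutes
Angular displacement: 61 x 0.5 = 30.5 degrees

Final answer: 30.5 degrees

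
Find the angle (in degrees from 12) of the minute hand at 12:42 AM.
The minute hand moves 6 degrees per minute.
At 12:42: 42 x 6 = 252 degrees

Final answer: 252 degrees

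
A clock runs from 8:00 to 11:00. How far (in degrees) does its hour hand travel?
The hour hand moves 0.5 degrees per minute.
Time elapsed: 11:00 - 8:00 = 180 minutes
Angular displacement: 180 x 0.5 = 90 degrees

Final answer: 90 degrees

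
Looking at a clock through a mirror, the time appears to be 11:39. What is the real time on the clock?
Reflection across the vertical (12-6) axis maps a hand at angle A degrees to (360 - A) degrees, which sends a reading of T minutes past 12:00 to (720 - T) minutes past 12:00.
Mirror reads 11:39 = 699 minutes past 12:00.
Actual time: (720 - 699) mod 720 = 21 minutes = 12:21.

Final answer: 12:21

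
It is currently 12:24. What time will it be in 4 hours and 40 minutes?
Starting time: 12:24
Adding 40 minutes to 24 minutes: 24 + 40 = 64 minutes = 1 hour and 4 minutes
Adding 4 hours: 12 + 4 + 1 (carry) = 17 - 12 = 5
Final time: 5:04

Final answer: 5:04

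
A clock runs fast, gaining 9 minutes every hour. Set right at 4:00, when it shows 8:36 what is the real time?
For every 60 true minutes, the faulty clock advances 69 minutes, so 1 faulty-clock minute corresponds to 60/69 true minutes.
From 4:00 to 8:36 on the faulty dial is 276 minutes.
True elapsed: 276 x 60/69 = 240 minutes = 4 hours.
True time: 4:00 + 4 hours = 8:00.

Final answer: 8:00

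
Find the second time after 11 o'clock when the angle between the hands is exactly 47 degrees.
At t minutes past 11:00, the hour hand is at 30 x 11 + 0.5t degrees and the minute hand is at 6t degrees.
The smaller angle between them is 47 degrees when |30H - 5.5t| = 47 or |30H - 5.5t| = 313.
With H = 11, solve 30 x 11 - 5.5t = +/- target for each target:
  t = (30 x 11 - 47) / 5.5 = 51.45
  t = (30 x 11 + 47) / 5.5 = 68.55 (outside (0, 60))
  t = (30 x 11 - 313) / 5.5 = 3.09
  t = (30 x 11 + 313) / 5.5 = 116.91 (outside (0, 60))
Valid solutions in (0, 60): {3.09, 51.45} minutes.
The second occurrence is t = 51.45 minutes.
The hands form a 47-degree angle at 51.45 minutes past 11:00.

Final answer: 51.45 minutes past 11:00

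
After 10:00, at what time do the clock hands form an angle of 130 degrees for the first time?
At t minutes past 10:00, the hour hand is at 30 x 10 + 0.5t degrees and the minute hand is at 6t degrees.
The smaller angle between them is 130 degrees when |30H - 5.5t| = 130 or |30H - 5.5t| = 230.
With H = 10, solve 30 x 10 - 5.5t = +/- target for each target:
  t = (30 x 10 - 130) / 5.5 = 30.91
  t = (30 x 10 + 130) / 5.5 = 78.18 (outside (0, 60))
  t = (30 x 10 - 230) / 5.5 = 12.73
  t = (30 x 10 + 230) / 5.5 = 96.36 (outside (0, 60))
Valid solutions in (0, 60): {12.73, 30.91} minutes.
The first occurrence is t = 12.73 minutes.
The hands form a 130-degree angle at 12.73 minutes past 10:00.

Final answer: 12.73 minutes past 10:00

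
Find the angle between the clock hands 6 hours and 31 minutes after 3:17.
First find the time 6 hours and 31 minutes after 3:17.
Total minutes: 3 x 60 + 17 + 6 x 60 + 31 = 588.
588 mod 720 = 588 minutes = 9:48.
Now compute the angle at 9:48:
Hour hand: 9 x 30 + 48 x 0.5 = 294 degrees
Minute hand: 48 x 6 = 288 degrees
Difference: |294 - 288| = 6 degrees
The angle is 6 degrees

Final answer: 6 degrees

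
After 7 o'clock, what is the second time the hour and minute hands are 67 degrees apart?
At t minutes past 7:00, the hour hand is at 30 x 7 + 0.5t degrees and the minute hand is at 6t degrees.
The smaller angle between them is 67 degrees when |30H - 5.5t| = 67 or |30H - 5.5t| = 293.
With H = 7, solve 30 x 7 - 5.5t = +/- target for each target:
  t = (30 x 7 - 67) / 5.5 = 26
  t = (30 x 7 + 67) / 5.5 = 50.36
  t = (30 x 7 - 293) / 5.5 = -15.09 (outside (0, 60))
  t = (30 x 7 + 293) / 5.5 = 91.45 (outside (0, 60))
Valid solutions in (0, 60): {26, 50.36} minutes.
The second occurrence is t = 50.36 minutes.
The hands form a 67-degree angle at 50.36 minutes past 7:00.

Final answer: 50.36 minutes past 7:00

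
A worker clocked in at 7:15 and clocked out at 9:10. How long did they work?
From 7:15 to 9:10:
(9 x 60 + 10) - (7 x 60 + 15) = 550 - 435 = 115 minutes
= 1 hour and 55 minutes

Final answer: 1 hour and 55 minutes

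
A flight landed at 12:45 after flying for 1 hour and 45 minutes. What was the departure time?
Starting time: 12:45 = 45 total minutes past 12:00
Subtracting: 1 hour and 45 minutes = 105 minutes
45 - 105 = -60 (negative, add 12 hours = 720) = 660 minutes
= 11 hours past 12:00 = 11:00

Final answer: 11:00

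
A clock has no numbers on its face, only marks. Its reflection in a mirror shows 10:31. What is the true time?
Reflection across the vertical (12-6) axis maps a hand at angle A degrees to (360 - A) degrees, which sends a reading of T minutes past 12:00 to (720 - T) minutes past 12:00.
Mirror reads 10:31 = 631 minutes past 12:00.
Actual time: (720 - 631) mod 720 = 89 minutes = 1:29.

Final answer: 1:29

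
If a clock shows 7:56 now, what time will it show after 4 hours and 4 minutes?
Starting time: 7:56
Adding 4 minutes to 56 minutes: 56 + 4 = 60 minutes = 1 hour
Adding 4 hours: 7 + 4 + 1 (carry) = 12
Final time: 12:00

Final answer: 12:00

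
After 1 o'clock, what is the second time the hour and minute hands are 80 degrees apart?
At t minutes past 1:00, the hour hand is at 30 x 1 + 0.5t degrees and the minute hand is at 6t degrees.
The smaller angle between them is 80 degrees when |30H - 5.5t| = 80 or |30H - 5.5t| = 280.
With H = 1, solve 30 x 1 - 5.5t = +/- target for each target:
  t = (30 x 1 - 80) / 5.5 = -9.09 (outside (0, 60))
  t = (30 x 1 + 80) / 5.5 = 20
  t = (30 x 1 - 280) / 5.5 = -45.45 (outside (0, 60))
  t = (30 x 1 + 280) / 5.5 = 56.36
Valid solutions in (0, 60): {20, 56.36} minutes.
The second occurrence is t = 56.36 minutes.
The hands form a 80-degree angle at 56.36 minutes past 1:00.

Final answer: 56.36 minutes past 1:00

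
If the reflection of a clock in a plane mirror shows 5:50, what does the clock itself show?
Reflection across the vertical (12-6) axis maps a hand at angle A degrees to (360 - A) degrees, which sends a reading of T minutes past 12:00 to (720 - T) minutes past 12:00.
Mirror reads 5:50 = 350 minutes past 12:00.
Actual time: (720 - 350) mod 720 = 370 minutes = 6:10.

Final answer: 6:10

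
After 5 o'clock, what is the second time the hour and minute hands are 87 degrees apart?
At t minutes past 5:00, the hour hand is at 30 x 5 + 0.5t degrees and the minute hand is at 6t degrees.
The smaller angle between them is 87 degrees when |30H - 5.5t| = 87 or |30H - 5.5t| = 273.
With H = 5, solve 30 x 5 - 5.5t = +/- target for each target:
  t = (30 x 5 - 87) / 5.5 = 11.45
  t = (30 x 5 + 87) / 5.5 = 43.09
  t = (30 x 5 - 273) / 5.5 = -22.36 (outside (0, 60))
  t = (30 x 5 + 273) / 5.5 = 76.91 (outside (0, 60))
Valid solutions in (0, 60): {11.45, 43.09} minutes.
The second occurrence is t = 43.09 minutes.
The hands form a 87-degree angle at 43.09 minutes past 5:00.

Final answer: 43.09 minutes past 5:00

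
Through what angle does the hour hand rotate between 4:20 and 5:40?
The hour hand moves 0.5 degrees per minute.
Time elapsed: 5:40 - 4:20 = 80 minutes
Angular displacement: 80 x 0.5 = 40 degrees

Final answer: 40 degrees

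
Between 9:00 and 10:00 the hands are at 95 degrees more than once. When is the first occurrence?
At t minutes past 9:00, the hour hand is at 30 x 9 + 0.5t degrees and the minute hand is at 6t degrees.
The smaller angle between them is 95 degrees when |30H - 5.5t| = 95 or |30H - 5.5t| = 265.
With H = 9, solve 30 x 9 - 5.5t = +/- target for each target:
  t = (30 x 9 - 95) / 5.5 = 31.82
  t = (30 x 9 + 95) / 5.5 = 66.36 (outside (0, 60))
  t = (30 x 9 - 265) / 5.5 = 0.91
  t = (30 x 9 + 265) / 5.5 = 97.27 (outside (0, 60))
Valid solutions in (0, 60): {0.91, 31.82} minutes.
The first occurrence is t = 0.91 minutes.
The hands form a 95-degree angle at 0.91 minutes past 9:00.

Final answer: 0.91 minutes past 9:00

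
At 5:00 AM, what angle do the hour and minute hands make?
Hour hand position: 5 x 30 + 0 x 0.5 = 150 degrees
Minute hand position: 0 x 6 = 0 degrees
Difference: |150 - 0| = 150 degrees
The angle between the hands is 150 degrees

Final answer: 150 degrees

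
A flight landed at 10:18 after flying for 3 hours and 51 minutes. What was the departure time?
Starting time: 10:18 = 618 total minutes past 12:00
Subtracting: 3 hours and 51 minutes = 231 minutes
618 - 231 = 387 minutes
= 6 hours and 27 minutes past 12:00 = 6:27

Final answer: 6:27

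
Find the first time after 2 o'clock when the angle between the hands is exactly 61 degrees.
At t minutes past 2:00, the hour hand is at 30 x 2 + 0.5t degrees and the minute hand is at 6t degrees.
The smaller angle between them is 61 degrees when |30H - 5.5t| = 61 or |30H - 5.5t| = 299.
With H = 2, solve 30 x 2 - 5.5t = +/- target for each target:
  t = (30 x 2 - 61) / 5.5 = -0.18 (outside (0, 60))
  t = (30 x 2 + 61) / 5.5 = 22
  t = (30 x 2 - 299) / 5.5 = -43.45 (outside (0, 60))
  t = (30 x 2 + 299) / 5.5 = 65.27 (outside (0, 60))
Valid solutions in (0, 60): {22} minutes.
The first occurrence is t = 22 minutes.
The hands form a 61-degree angle at 22 minutes past 2:00.

Final answer: 22 minutes past 2:00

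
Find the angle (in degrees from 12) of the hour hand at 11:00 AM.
The hour hand moves 30 degrees per hour and 0.5 degrees per minute.
At 11:00: (11) x 30 + 0 x 0.5 = 330 + 0 = 330 degrees

Final answer: 330 degrees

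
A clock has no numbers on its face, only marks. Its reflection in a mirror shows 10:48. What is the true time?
Reflection across the vertical (12-6) axis maps a hand at angle A degrees to (360 - A) degrees, which sends a reading of T minutes past 12:00 to (720 - T) minutes past 12:00.
Mirror reads 10:48 = 648 minutes past 12:00.
Actual time: (720 - 648) mod 720 = 72 minutes = 1:12.

Final answer: 1:12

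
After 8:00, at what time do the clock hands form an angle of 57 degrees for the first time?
At t minutes past 8:00, the hour hand is at 30 x 8 + 0.5t degrees and the minute hand is at 6t degrees.
The smaller angle between them is 57 degrees when |30H - 5.5t| = 57 or |30H - 5.5t| = 303.
With H = 8, solve 30 x 8 - 5.5t = +/- target for each target:
  t = (30 x 8 - 57) / 5.5 = 33.27
  t = (30 x 8 + 57) / 5.5 = 54
  t = (30 x 8 - 303) / 5.5 = -11.45 (outside (0, 60))
  t = (30 x 8 + 303) / 5.5 = 98.73 (outside (0, 60))
Valid solutions in (0, 60): {33.27, 54} minutes.
The first occurrence is t = 33.27 minutes.
The hands form a 57-degree angle at 33.27 minutes past 8:00.

Final answer: 33.27 minutes past 8:00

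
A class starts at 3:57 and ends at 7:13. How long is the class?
From 3:57 to 7:13:
(7 x 60 + 13) - (3 x 60 + 57) = 433 - 237 = 196 minutes
= 3 hours and 16 minutes

Final answer: 3 hours and 16 minutes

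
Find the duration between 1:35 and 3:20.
From 1:35 to 3:20:
(3 x 60 + 20) - (1 x 60 + 35) = 200 - 95 = 105 minutes
= 1 hour and 45 minutes

Final answer: 1 hour and 45 minutes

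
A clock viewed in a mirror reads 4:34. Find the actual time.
Reflection across the vertical (12-6) axis maps a hand at angle A degrees to (360 - A) degrees, which sends a reading of T minutes past 12:00 to (720 - T) minutes past 12:00.
Mirror reads 4:34 = 274 minutes past 12:00.
Actual time: (720 - 274) mod 720 = 446 minutes = 7:26.

Final answer: 7:26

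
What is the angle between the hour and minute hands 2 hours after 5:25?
First find the time 2 hours after 5:25.
Total minutes: 5 x 60 + 25 + 2 x 60 + 0 = 445.
445 mod 720 = 445 minutes = 7:25.
Now compute the angle at 7:25:
Hour hand: 7 x 30 + 25 x 0.5 = 222.5 degrees
Minute hand: 25 x 6 = 150 degrees
Difference: |222.5 - 150| = 72.5 degrees
The angle is 72.5 degrees

Final answer: 72.5 degrees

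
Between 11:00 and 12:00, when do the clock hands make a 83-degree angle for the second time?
At t minutes past 11:00, the hour hand is at 30 x 11 + 0.5t degrees and the minute hand is at 6t degrees.
The smaller angle between them is 83 degrees when |30H - 5.5t| = 83 or |30H - 5.5t| = 277.
With H = 11, solve 30 x 11 - 5.5t = +/- target for each target:
  t = (30 x 11 - 83) / 5.5 = 44.91
  t = (30 x 11 + 83) / 5.5 = 75.09 (outside (0, 60))
  t = (30 x 11 - 277) / 5.5 = 9.64
  t = (30 x 11 + 277) / 5.5 = 110.36 (outside (0, 60))
Valid solutions in (0, 60): {9.64, 44.91} minutes.
The second occurrence is t = 44.91 minutes.
The hands form a 83-degree angle at 44.91 minutes past 11:00.

Final answer: 44.91 minutes past 11:00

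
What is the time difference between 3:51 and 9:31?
From 3:51 to 9:31:
(9 x 60 + 31) - (3 x 60 + 51) = 571 - 231 = 340 minutes
= 5 hours and 40 minutes

Final answer: 5 hours and 40 minutes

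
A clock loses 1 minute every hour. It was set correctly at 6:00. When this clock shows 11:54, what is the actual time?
For every 60 true minutes, the faulty clock advances 59 minutes, so 1 faulty-clock minute corresponds to 60/59 true minutes.
From 6:00 to 11:54 on the faulty dial is 354 minutes.
True elapsed: 354 x 60/59 = 360 minutes = 6 hours.
True time: 6:00 + 6 hours = 12:00.

Final answer: 12:00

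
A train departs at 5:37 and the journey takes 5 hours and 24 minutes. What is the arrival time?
Starting time: 5:37
Adding 24 minutes to 37 minutes: 37 + 24 = 61 minutes = 1 hour and 1 minute
Adding 5 hours: 5 + 5 + 1 (carry) = 11
Final time: 11:01

Final answer: 11:01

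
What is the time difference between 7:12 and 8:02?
From 7:12 to 8:02:
(8 x 60 + 2) - (7 x 60 + 12) = 482 - 432 = 50 minutes
= 50 minutes

Final answer: 50 minutes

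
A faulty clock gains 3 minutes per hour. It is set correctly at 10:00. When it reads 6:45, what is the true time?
For every 60 true minutes, the faulty clock advances 63 minutes, so 1 faulty-clock minute corresponds to 60/63 true minutes.
From 10:00 to 6:45 on the faulty dial is 525 minutes.
True elapsed: 525 x 60/63 = 500 minutes = 8 hours and 20 minutes.
True time: 10:00 + 8 hours and 20 minutes = 6:20.

Final answer: 6:20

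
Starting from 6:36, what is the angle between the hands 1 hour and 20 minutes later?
First find the time 1 hour and 20 minutes after 6:36.
Total minutes: 6 x 60 + 36 + 1 x 60 + 20 = 476.
476 mod 720 = 476 minutes = 7:56.
Now compute the angle at 7:56:
Hour hand: 7 x 30 + 56 x 0.5 = 238 degrees
Minute hand: 56 x 6 = 336 degrees
Difference: |238 - 336| = 98 degrees
The angle is 98 degrees

Final answer: 98 degrees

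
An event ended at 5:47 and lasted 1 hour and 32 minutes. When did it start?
Starting time: 5:47 = 347 total minutes past 12:00
Subtracting: 1 hour and 32 minutes = 92 minutes
347 - 92 = 255 minutes
= 4 hours and 15 minutes past 12:00 = 4:15

Final answer: 4:15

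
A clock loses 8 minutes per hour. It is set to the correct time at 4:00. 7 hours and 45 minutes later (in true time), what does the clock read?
For every 60 true minutes, the faulty clock advances 60 - 8 = 52 minutes.
True elapsed: 7 hours and 45 minutes = 465 minutes.
Faulty clock advances: 465 x 52/60 = 403 minutes (drift: 62 minutes behind).
Shown time: 4:00 + 403 minutes = 10:43.

Final answer: 10:43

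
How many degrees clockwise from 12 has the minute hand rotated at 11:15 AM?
The minute hand moves 6 degrees per minute.
At 11:15: 15 x 6 = 90 degrees

Final answer: 90 degrees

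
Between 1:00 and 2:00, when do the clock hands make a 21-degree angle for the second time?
At t minutes past 1:00, the hour hand is at 30 x 1 + 0.5t degrees and the minute hand is at 6t degrees.
The smaller angle between them is 21 degrees when |30H - 5.5t| = 21 or |30H - 5.5t| = 339.
With H = 1, solve 30 x 1 - 5.5t = +/- target for each target:
  t = (30 x 1 - 21) / 5.5 = 1.64
  t = (30 x 1 + 21) / 5.5 = 9.27
  t = (30 x 1 - 339) / 5.5 = -56.18 (outside (0, 60))
  t = (30 x 1 + 339) / 5.5 = 67.09 (outside (0, 60))
Valid solutions in (0, 60): {1.64, 9.27} minutes.
The second occurrence is t = 9.27 minutes.
The hands form a 21-degree angle at 9.27 minutes past 1:00.

Final answer: 9.27 minutes past 1:00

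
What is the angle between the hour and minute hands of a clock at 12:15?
Hour hand position: 0 x 30 + 15 x 0.5 = 7.5 degrees
Minute hand position: 15 x 6 = 90 degrees
Difference: |7.5 - 90| = 82.5 degrees
The angle between the hands is 82.5 degrees

Final answer: 82.5 degrees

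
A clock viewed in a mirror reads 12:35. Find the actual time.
Reflection across the vertical (12-6) axis maps a hand at angle A degrees to (360 - A) degrees, which sends a reading of T minutes past 12:00 to (720 - T) minutes past 12:00.
Mirror reads 12:35 = 35 minutes past 12:00.
Actual time: (720 - 35) mod 720 = 685 minutes = 11:25.

Final answer: 11:25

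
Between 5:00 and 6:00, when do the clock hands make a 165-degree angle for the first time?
At t minutes past 5:00, the hour hand is at 30 x 5 + 0.5t degrees and the minute hand is at 6t degrees.
The smaller angle between them is 165 degrees when |30H - 5.5t| = 165 or |30H - 5.5t| = 195.
With H = 5, solve 30 x 5 - 5.5t = +/- target for each target:
  t = (30 x 5 - 165) / 5.5 = -2.73 (outside (0, 60))
  t = (30 x 5 + 165) / 5.5 = 57.27
  t = (30 x 5 - 195) / 5.5 = -8.18 (outside (0, 60))
  t = (30 x 5 + 195) / 5.5 = 62.73 (outside (0, 60))
Valid solutions in (0, 60): {57.27} minutes.
The first occurrence is t = 57.27 minutes.
The hands form a 165-degree angle at 57.27 minutes past 5:00.

Final answer: 57.27 minutes past 5:00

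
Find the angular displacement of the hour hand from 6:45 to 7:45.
The hour hand moves 0.5 degrees per minute.
Time elapsed: 7:45 - 6:45 = 60 minutes
Angular displacement: 60 x 0.5 = 30 degrees

Final answer: 30 degrees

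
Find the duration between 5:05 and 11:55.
From 5:05 to 11:55:
(11 x 60 + 55) - (5 x 60 + 5) = 715 - 305 = 410 minutes
= 6 hours and 50 minutes

Final answer: 6 hours and 50 minutes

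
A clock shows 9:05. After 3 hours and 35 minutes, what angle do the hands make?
First find the time 3 hours and 35 minutes after 9:05.
Total minutes: 9 x 60 + 5 + 3 x 60 + 35 = 760.
760 mod 720 = 40 minutes = 12:40.
Now compute the angle at 12:40:
Hour hand: 0 x 30 + 40 x 0.5 = 20 degrees
Minute hand: 40 x 6 = 240 degrees
Difference: |20 - 240| = 220 degrees
Smaller angle: 360 - 220 = 140 degrees

Final answer: 140 degrees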